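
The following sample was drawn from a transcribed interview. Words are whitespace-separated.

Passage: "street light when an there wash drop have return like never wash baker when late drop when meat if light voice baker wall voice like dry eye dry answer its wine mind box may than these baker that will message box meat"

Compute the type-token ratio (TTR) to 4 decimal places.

0.7143

N = 42 tokens, V = 30 types.
TTR = V / N = 30 / 42 = 0.7143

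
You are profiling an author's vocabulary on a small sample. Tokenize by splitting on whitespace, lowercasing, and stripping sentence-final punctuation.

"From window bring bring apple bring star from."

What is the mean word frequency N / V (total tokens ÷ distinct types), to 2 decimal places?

1.60

N = 8 tokens, V = 5 types.
Mean frequency = N / V = 8 / 5 = 1.60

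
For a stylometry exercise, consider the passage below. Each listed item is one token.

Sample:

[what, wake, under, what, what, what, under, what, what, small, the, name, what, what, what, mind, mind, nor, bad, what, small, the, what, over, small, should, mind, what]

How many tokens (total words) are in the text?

Tokens: what, wake, under, what, what, what, under, what, what, small, the, name, what, what, what, mind, mind, nor, bad, what, small, the, what, over, small, should, mind, what
N = 28

28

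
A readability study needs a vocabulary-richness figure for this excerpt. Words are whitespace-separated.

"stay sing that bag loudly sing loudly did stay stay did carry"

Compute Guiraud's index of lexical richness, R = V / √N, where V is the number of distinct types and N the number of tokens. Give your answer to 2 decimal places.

2.02

N = 12, V = 7.
√N = 3.464102
R = 7 / 3.464102 = 2.02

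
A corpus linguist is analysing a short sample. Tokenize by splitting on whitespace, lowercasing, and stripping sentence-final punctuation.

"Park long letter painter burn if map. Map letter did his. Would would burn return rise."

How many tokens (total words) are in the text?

Tokens: park, long, letter, painter, burn, if, map, map, letter, did, his, would, would, burn, return, rise
N = 16

16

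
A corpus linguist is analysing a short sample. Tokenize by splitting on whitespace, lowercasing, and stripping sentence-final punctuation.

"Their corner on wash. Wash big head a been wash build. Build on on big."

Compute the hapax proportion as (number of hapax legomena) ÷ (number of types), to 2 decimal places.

0.56

Frequencies: on:3, wash:3, big:2, build:2, their:1, corner:1, head:1, a:1, been:1
Hapax count = 5; type count = 9.
Ratio = 5 / 9 = 0.56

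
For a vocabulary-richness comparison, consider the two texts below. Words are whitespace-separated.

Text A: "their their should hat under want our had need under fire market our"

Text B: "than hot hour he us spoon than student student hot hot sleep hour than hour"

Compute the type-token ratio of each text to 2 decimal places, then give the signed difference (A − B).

0.24

TTR(A) = 10/13 = 0.77
TTR(B) = 8/15 = 0.53
Difference = 0.77 − 0.53 = 0.24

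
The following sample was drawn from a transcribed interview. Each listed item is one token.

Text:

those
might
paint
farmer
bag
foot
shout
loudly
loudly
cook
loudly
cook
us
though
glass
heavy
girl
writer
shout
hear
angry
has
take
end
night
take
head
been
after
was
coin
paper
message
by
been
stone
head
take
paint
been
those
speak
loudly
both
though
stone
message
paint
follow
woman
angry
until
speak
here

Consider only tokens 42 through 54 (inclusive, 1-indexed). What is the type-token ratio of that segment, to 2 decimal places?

Segment tokens 42–54: speak, loudly, both, though, stone, message, paint, follow, woman, angry, until, speak, here
Segment N = 13, segment V = 12.
TTR = 12 / 13 = 0.92

0.92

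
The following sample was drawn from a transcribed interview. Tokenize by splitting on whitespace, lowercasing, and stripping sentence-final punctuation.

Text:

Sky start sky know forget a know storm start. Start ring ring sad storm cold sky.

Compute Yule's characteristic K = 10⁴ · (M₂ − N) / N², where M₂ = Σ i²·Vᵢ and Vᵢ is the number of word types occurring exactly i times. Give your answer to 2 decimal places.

703.13

Frequencies: sky:3, start:3, know:2, storm:2, ring:2, forget:1, a:1, sad:1, cold:1
N = 16. Frequency spectrum: V_1=4, V_2=3, V_3=2
M₂ = 1²·4 + 2²·3 + 3²·2 = 34
K = 10000 × (34 − 16) / 16² = 703.13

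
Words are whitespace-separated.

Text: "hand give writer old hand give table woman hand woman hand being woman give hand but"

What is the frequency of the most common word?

5

Frequencies: hand:5, give:3, woman:3, writer:1, old:1, table:1, being:1, but:1
Most common: 'hand' with frequency 5.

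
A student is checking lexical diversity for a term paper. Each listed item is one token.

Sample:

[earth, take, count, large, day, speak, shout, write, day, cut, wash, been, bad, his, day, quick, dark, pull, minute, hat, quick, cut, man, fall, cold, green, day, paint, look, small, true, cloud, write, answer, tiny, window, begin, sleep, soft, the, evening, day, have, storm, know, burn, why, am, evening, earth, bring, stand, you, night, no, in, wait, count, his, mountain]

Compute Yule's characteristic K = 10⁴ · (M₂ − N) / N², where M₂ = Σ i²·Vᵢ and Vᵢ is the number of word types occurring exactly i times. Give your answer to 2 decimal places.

Frequencies: day:5, earth:2, count:2, write:2, cut:2, his:2, quick:2, evening:2, take:1, large:1, speak:1, shout:1, wash:1, been:1, bad:1, dark:1, pull:1, minute:1, hat:1, man:1, … (29 more, each freq 1)
N = 60. Frequency spectrum: V_1=41, V_2=7, V_5=1
M₂ = 1²·41 + 2²·7 + 5²·1 = 94
K = 10000 × (94 − 60) / 60² = 94.44

94.44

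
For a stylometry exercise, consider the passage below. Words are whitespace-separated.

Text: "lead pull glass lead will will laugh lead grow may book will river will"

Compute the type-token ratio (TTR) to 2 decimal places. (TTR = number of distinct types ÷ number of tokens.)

0.64

N = 14 tokens, V = 9 types.
TTR = V / N = 9 / 14 = 0.64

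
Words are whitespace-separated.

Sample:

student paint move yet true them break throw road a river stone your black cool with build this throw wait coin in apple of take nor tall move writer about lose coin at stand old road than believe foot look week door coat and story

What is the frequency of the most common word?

2

Frequencies: move:2, throw:2, road:2, coin:2, student:1, paint:1, yet:1, true:1, them:1, break:1, a:1, river:1, stone:1, your:1, black:1, cool:1, with:1, build:1, this:1, wait:1, … (21 more, each freq 1)
Most common: 'move' with frequency 2.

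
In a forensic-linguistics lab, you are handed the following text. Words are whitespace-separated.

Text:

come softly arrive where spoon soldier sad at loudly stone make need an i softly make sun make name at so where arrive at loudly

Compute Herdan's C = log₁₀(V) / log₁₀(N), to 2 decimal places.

N = 25, V = 17.
log₁₀(V) = 1.230449, log₁₀(N) = 1.397940
C = 1.230449 / 1.397940 = 0.88

0.88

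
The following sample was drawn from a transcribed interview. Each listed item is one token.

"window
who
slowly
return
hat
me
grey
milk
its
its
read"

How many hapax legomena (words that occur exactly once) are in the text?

9

Frequencies: its:2, window:1, who:1, slowly:1, return:1, hat:1, me:1, grey:1, milk:1, read:1
Hapax (freq=1): grey, hat, me, milk, read, return, slowly, who, window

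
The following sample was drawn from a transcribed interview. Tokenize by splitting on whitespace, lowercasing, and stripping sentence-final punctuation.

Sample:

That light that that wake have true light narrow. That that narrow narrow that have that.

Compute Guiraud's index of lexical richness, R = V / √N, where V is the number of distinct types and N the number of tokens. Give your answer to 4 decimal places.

N = 16, V = 6.
√N = 4.000000
R = 6 / 4.000000 = 1.5000

1.5000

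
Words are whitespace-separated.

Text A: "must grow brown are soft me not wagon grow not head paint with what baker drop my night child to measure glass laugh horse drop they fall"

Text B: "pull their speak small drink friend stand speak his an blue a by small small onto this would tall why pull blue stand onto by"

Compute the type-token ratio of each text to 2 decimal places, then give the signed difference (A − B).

TTR(A) = 24/27 = 0.89
TTR(B) = 17/25 = 0.68
Difference = 0.89 − 0.68 = 0.21

0.21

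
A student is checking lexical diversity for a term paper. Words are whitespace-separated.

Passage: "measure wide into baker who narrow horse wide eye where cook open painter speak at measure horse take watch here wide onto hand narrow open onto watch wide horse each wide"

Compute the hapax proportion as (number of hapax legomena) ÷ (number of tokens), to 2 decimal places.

Frequencies: wide:5, horse:3, measure:2, narrow:2, open:2, watch:2, onto:2, into:1, baker:1, who:1, eye:1, where:1, cook:1, painter:1, speak:1, at:1, take:1, here:1, hand:1, each:1
Hapax count = 13; token count = 31.
Ratio = 13 / 31 = 0.42

0.42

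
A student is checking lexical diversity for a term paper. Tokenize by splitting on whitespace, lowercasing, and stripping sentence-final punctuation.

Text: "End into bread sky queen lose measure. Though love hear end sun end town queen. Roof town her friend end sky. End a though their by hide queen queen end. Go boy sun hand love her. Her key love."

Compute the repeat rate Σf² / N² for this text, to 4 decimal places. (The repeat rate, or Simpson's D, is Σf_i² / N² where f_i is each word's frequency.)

0.0664

Frequencies: end:6, queen:4, love:3, her:3, sky:2, though:2, sun:2, town:2, into:1, bread:1, lose:1, measure:1, hear:1, roof:1, friend:1, a:1, their:1, by:1, hide:1, go:1, … (3 more, each freq 1)
Σf² = 101; N² = 1521
Repeat rate = 101 / 1521 = 0.0664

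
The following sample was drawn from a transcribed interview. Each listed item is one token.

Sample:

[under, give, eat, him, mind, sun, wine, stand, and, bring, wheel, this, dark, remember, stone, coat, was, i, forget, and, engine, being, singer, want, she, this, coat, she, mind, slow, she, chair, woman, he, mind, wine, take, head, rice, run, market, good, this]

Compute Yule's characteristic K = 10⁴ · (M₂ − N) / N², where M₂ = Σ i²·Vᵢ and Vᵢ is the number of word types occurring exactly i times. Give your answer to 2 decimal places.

129.80

Frequencies: mind:3, this:3, she:3, wine:2, and:2, coat:2, under:1, give:1, eat:1, him:1, sun:1, stand:1, bring:1, wheel:1, dark:1, remember:1, stone:1, was:1, i:1, forget:1, … (14 more, each freq 1)
N = 43. Frequency spectrum: V_1=28, V_2=3, V_3=3
M₂ = 1²·28 + 2²·3 + 3²·3 = 67
K = 10000 × (67 − 43) / 43² = 129.80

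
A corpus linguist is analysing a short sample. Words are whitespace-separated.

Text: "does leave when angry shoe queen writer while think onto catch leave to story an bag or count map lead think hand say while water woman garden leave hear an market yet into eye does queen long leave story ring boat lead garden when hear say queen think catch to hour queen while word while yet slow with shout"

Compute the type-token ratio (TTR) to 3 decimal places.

N = 59 tokens, V = 37 types.
TTR = V / N = 37 / 59 = 0.627

0.627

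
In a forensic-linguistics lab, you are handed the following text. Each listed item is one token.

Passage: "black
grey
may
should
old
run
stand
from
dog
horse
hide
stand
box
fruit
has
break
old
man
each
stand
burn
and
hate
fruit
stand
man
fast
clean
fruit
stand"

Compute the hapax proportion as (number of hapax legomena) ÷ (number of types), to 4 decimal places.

0.8182

Frequencies: stand:5, fruit:3, old:2, man:2, black:1, grey:1, may:1, should:1, run:1, from:1, dog:1, horse:1, hide:1, box:1, has:1, break:1, each:1, burn:1, and:1, hate:1, … (2 more, each freq 1)
Hapax count = 18; type count = 22.
Ratio = 18 / 22 = 0.8182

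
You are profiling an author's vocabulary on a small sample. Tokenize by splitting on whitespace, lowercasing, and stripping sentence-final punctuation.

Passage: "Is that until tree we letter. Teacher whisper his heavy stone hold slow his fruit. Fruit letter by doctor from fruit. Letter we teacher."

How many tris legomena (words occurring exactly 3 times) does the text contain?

2

Frequencies: letter:3, fruit:3, we:2, teacher:2, his:2, is:1, that:1, until:1, tree:1, whisper:1, heavy:1, stone:1, hold:1, slow:1, by:1, doctor:1, from:1
Words with frequency 3: fruit, letter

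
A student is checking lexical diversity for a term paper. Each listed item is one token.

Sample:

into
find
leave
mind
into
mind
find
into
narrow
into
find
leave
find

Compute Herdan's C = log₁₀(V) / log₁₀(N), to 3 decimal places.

N = 13, V = 5.
log₁₀(V) = 0.698970, log₁₀(N) = 1.113943
C = 0.698970 / 1.113943 = 0.627

0.627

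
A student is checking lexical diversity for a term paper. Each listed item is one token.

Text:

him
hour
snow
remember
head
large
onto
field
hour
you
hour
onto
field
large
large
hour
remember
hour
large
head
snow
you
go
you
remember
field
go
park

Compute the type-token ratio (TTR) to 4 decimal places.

0.3929

N = 28 tokens, V = 11 types.
TTR = V / N = 11 / 28 = 0.3929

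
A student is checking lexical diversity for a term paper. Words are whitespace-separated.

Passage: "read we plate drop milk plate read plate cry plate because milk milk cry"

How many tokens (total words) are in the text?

Tokens: read, we, plate, drop, milk, plate, read, plate, cry, plate, because, milk, milk, cry
N = 14

14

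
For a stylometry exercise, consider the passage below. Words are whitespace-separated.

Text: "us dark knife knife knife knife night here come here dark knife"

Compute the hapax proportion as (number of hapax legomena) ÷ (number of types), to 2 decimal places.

Frequencies: knife:5, dark:2, here:2, us:1, night:1, come:1
Hapax count = 3; type count = 6.
Ratio = 3 / 6 = 0.50

0.50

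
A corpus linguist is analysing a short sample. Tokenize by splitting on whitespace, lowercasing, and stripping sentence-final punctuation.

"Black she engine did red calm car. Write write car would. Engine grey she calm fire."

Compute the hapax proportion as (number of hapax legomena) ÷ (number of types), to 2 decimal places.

0.55

Frequencies: she:2, engine:2, calm:2, car:2, write:2, black:1, did:1, red:1, would:1, grey:1, fire:1
Hapax count = 6; type count = 11.
Ratio = 6 / 11 = 0.55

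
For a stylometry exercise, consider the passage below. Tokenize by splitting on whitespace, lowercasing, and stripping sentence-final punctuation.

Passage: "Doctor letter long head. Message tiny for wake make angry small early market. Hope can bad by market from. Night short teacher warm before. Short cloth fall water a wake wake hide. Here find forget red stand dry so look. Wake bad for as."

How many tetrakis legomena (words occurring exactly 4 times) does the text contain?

Frequencies: wake:4, for:2, market:2, bad:2, short:2, doctor:1, letter:1, long:1, head:1, message:1, tiny:1, make:1, angry:1, small:1, early:1, hope:1, can:1, by:1, from:1, night:1, … (17 more, each freq 1)
Words with frequency 4: wake

1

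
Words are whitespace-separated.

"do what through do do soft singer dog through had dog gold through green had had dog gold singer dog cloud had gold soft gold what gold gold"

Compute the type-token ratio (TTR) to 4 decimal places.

N = 28 tokens, V = 10 types.
TTR = V / N = 10 / 28 = 0.3571

0.3571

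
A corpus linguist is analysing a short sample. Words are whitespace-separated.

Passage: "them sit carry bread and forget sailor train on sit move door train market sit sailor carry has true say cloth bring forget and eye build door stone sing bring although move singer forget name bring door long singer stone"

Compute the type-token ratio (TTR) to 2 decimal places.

0.63

N = 40 tokens, V = 25 types.
TTR = V / N = 25 / 40 = 0.63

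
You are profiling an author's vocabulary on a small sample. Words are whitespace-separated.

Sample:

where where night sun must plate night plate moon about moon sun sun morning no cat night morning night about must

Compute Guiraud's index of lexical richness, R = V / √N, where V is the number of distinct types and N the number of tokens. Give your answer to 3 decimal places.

2.182

N = 21, V = 10.
√N = 4.582576
R = 10 / 4.582576 = 2.182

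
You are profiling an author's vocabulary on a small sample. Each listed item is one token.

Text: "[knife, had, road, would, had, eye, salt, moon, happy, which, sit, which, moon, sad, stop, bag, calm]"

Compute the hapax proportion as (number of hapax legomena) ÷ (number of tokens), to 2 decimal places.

Frequencies: had:2, moon:2, which:2, knife:1, road:1, would:1, eye:1, salt:1, happy:1, sit:1, sad:1, stop:1, bag:1, calm:1
Hapax count = 11; token count = 17.
Ratio = 11 / 17 = 0.65

0.65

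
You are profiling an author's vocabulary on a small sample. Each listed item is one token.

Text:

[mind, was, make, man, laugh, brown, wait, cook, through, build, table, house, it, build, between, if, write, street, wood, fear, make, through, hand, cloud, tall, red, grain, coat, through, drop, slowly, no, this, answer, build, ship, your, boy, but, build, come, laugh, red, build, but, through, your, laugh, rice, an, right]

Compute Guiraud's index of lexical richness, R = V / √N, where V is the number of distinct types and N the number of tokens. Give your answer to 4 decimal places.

5.3211

N = 51, V = 38.
√N = 7.141428
R = 38 / 7.141428 = 5.3211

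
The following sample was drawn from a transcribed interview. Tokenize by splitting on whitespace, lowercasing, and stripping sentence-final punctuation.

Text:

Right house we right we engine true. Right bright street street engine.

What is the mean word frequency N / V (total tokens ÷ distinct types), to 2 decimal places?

N = 12 tokens, V = 7 types.
Mean frequency = N / V = 12 / 7 = 1.71

1.71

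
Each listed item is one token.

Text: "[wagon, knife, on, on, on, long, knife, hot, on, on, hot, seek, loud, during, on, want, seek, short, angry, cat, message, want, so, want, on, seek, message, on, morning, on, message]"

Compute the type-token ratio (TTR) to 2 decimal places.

0.48

N = 31 tokens, V = 15 types.
TTR = V / N = 15 / 31 = 0.48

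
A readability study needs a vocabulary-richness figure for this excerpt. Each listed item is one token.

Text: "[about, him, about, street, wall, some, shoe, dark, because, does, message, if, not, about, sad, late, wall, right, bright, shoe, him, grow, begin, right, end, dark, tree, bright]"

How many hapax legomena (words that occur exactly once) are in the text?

13

Frequencies: about:3, him:2, wall:2, shoe:2, dark:2, right:2, bright:2, street:1, some:1, because:1, does:1, message:1, if:1, not:1, sad:1, late:1, grow:1, begin:1, end:1, tree:1
Hapax (freq=1): because, begin, does, end, grow, if, late, message, not, sad, some, street, tree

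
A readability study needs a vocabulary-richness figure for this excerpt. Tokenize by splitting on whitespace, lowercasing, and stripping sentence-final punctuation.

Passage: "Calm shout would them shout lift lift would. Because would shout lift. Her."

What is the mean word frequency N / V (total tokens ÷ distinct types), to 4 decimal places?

N = 13 tokens, V = 7 types.
Mean frequency = N / V = 13 / 7 = 1.8571

1.8571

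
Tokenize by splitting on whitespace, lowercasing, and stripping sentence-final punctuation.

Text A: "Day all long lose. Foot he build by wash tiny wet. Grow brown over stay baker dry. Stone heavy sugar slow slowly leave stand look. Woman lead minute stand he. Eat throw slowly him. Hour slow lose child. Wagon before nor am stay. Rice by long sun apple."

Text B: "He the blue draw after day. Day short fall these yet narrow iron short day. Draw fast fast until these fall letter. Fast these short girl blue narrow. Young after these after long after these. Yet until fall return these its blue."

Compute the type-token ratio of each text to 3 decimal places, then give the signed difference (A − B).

0.357

TTR(A) = 40/48 = 0.833
TTR(B) = 20/42 = 0.476
Difference = 0.833 − 0.476 = 0.357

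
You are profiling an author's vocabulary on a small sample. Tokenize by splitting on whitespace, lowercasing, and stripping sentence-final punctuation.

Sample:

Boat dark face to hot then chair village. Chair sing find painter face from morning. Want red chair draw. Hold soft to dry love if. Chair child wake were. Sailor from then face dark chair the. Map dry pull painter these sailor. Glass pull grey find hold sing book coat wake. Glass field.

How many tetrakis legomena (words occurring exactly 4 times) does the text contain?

Frequencies: chair:5, face:3, dark:2, to:2, then:2, sing:2, find:2, painter:2, from:2, hold:2, dry:2, wake:2, sailor:2, pull:2, glass:2, boat:1, hot:1, village:1, morning:1, want:1, … (14 more, each freq 1)
Words with frequency 4: (none)

0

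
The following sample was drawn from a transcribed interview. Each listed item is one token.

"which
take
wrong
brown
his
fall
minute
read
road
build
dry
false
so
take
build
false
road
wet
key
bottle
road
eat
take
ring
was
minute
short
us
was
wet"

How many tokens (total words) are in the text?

Tokens: which, take, wrong, brown, his, fall, minute, read, road, build, dry, false, so, take, build, false, road, wet, key, bottle, road, eat, take, ring, was, minute, short, us, was, wet
N = 30

30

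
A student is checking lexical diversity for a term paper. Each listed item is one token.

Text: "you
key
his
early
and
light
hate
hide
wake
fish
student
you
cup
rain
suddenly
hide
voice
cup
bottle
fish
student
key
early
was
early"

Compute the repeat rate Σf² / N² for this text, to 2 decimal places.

0.07

Frequencies: early:3, you:2, key:2, hide:2, fish:2, student:2, cup:2, his:1, and:1, light:1, hate:1, wake:1, rain:1, suddenly:1, voice:1, bottle:1, was:1
Σf² = 43; N² = 625
Repeat rate = 43 / 625 = 0.07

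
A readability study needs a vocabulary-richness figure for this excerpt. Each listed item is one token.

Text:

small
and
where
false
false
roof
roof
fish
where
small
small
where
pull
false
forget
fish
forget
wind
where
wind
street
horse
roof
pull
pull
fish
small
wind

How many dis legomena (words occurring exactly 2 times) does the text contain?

Frequencies: small:4, where:4, false:3, roof:3, fish:3, pull:3, wind:3, forget:2, and:1, street:1, horse:1
Words with frequency 2: forget

1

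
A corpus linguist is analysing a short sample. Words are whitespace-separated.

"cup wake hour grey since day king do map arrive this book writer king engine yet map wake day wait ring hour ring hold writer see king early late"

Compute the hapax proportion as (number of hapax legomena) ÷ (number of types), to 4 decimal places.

Frequencies: king:3, wake:2, hour:2, day:2, map:2, writer:2, ring:2, cup:1, grey:1, since:1, do:1, arrive:1, this:1, book:1, engine:1, yet:1, wait:1, hold:1, see:1, early:1, … (1 more, each freq 1)
Hapax count = 14; type count = 21.
Ratio = 14 / 21 = 0.6667

0.6667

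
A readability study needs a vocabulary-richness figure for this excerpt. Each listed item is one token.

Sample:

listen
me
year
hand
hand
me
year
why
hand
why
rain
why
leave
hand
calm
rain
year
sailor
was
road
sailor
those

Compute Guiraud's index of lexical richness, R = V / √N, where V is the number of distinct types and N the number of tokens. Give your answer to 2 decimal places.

2.56

N = 22, V = 12.
√N = 4.690416
R = 12 / 4.690416 = 2.56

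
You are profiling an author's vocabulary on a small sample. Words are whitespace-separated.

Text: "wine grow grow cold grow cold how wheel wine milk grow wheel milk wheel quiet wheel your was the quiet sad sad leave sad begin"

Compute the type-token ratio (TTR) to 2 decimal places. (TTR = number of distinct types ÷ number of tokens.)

0.52

N = 25 tokens, V = 13 types.
TTR = V / N = 13 / 25 = 0.52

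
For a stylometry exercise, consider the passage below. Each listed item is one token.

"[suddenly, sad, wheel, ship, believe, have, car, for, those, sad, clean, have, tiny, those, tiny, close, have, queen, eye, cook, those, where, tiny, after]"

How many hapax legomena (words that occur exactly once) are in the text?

13

Frequencies: have:3, those:3, tiny:3, sad:2, suddenly:1, wheel:1, ship:1, believe:1, car:1, for:1, clean:1, close:1, queen:1, eye:1, cook:1, where:1, after:1
Hapax (freq=1): after, believe, car, clean, close, cook, eye, for, queen, ship, suddenly, wheel, where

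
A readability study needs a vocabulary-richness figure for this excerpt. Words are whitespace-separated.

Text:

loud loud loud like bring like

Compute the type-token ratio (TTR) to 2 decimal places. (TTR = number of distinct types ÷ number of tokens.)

0.50

N = 6 tokens, V = 3 types.
TTR = V / N = 3 / 6 = 0.50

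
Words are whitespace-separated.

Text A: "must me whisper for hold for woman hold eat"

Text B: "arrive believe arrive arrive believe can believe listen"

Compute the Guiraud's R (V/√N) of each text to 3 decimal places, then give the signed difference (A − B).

A: V=7, N=9, R=2.333
B: V=4, N=8, R=1.414
Difference = 2.333 − 1.414 = 0.919

0.919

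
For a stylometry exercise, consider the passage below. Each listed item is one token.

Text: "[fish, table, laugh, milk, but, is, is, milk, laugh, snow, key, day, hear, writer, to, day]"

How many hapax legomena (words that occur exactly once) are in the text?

Frequencies: laugh:2, milk:2, is:2, day:2, fish:1, table:1, but:1, snow:1, key:1, hear:1, writer:1, to:1
Hapax (freq=1): but, fish, hear, key, snow, table, to, writer

8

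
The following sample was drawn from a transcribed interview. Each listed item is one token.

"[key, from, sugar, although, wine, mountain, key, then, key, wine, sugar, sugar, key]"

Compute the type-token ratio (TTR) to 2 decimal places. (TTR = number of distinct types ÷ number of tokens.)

N = 13 tokens, V = 7 types.
TTR = V / N = 7 / 13 = 0.54

0.54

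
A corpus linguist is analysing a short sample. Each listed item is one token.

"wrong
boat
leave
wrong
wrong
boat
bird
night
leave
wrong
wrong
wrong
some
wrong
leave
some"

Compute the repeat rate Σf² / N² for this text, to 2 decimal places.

0.27

Frequencies: wrong:7, leave:3, boat:2, some:2, bird:1, night:1
Σf² = 68; N² = 256
Repeat rate = 68 / 256 = 0.27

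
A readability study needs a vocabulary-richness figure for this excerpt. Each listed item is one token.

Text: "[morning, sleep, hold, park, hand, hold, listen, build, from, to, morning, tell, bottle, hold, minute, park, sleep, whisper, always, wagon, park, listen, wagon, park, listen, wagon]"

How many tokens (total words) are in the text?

Tokens: morning, sleep, hold, park, hand, hold, listen, build, from, to, morning, tell, bottle, hold, minute, park, sleep, whisper, always, wagon, park, listen, wagon, park, listen, wagon
N = 26

26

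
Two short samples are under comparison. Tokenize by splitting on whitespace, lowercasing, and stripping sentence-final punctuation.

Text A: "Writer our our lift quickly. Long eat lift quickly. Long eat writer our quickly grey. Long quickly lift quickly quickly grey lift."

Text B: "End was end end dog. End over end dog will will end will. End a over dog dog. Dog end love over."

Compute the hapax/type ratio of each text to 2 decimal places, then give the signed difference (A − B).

A: hapax=0, V=7, ratio=0.00
B: hapax=3, V=7, ratio=0.43
Difference = 0.00 − 0.43 = -0.43

-0.43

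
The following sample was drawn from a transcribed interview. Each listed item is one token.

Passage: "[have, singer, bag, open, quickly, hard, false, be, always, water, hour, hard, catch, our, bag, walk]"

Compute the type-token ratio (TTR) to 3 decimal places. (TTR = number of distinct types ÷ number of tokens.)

N = 16 tokens, V = 14 types.
TTR = V / N = 14 / 16 = 0.875

0.875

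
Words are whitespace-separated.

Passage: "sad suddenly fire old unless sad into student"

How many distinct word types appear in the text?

Distinct types: {fire, into, old, sad, student, suddenly, unless}
V = 7

7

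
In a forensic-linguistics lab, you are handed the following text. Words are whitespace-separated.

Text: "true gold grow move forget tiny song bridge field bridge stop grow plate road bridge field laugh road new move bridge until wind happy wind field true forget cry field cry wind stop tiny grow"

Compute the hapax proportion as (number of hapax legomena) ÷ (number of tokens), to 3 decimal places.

Frequencies: bridge:4, field:4, grow:3, wind:3, true:2, move:2, forget:2, tiny:2, stop:2, road:2, cry:2, gold:1, song:1, plate:1, laugh:1, new:1, until:1, happy:1
Hapax count = 7; token count = 35.
Ratio = 7 / 35 = 0.200

0.200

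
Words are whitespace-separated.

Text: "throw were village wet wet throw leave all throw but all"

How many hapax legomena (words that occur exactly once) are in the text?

Frequencies: throw:3, wet:2, all:2, were:1, village:1, leave:1, but:1
Hapax (freq=1): but, leave, village, were

4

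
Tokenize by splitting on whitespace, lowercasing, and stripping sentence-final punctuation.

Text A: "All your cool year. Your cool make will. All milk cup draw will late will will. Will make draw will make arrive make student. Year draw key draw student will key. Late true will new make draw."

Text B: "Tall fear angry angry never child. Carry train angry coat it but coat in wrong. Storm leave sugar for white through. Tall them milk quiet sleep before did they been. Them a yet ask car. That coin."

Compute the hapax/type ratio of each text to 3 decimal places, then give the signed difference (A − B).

A: hapax=5, V=15, ratio=0.333
B: hapax=28, V=32, ratio=0.875
Difference = 0.333 − 0.875 = -0.542

-0.542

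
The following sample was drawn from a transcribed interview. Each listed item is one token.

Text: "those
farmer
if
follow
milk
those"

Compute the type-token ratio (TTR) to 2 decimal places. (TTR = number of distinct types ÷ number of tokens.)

0.83

N = 6 tokens, V = 5 types.
TTR = V / N = 5 / 6 = 0.83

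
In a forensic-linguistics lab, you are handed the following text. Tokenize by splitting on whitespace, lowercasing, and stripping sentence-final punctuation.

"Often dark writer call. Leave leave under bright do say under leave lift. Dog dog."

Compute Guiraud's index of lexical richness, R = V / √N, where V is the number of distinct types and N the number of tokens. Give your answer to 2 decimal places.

N = 15, V = 11.
√N = 3.872983
R = 11 / 3.872983 = 2.84

2.84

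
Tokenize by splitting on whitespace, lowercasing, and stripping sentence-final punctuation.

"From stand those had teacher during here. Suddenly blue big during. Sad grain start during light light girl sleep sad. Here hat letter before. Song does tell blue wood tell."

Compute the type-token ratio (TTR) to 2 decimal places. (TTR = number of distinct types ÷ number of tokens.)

0.77

N = 30 tokens, V = 23 types.
TTR = V / N = 23 / 30 = 0.77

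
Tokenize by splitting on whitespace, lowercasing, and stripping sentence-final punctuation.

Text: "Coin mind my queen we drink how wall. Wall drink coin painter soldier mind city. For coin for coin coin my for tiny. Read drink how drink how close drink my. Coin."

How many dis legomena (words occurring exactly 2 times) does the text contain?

2

Frequencies: coin:6, drink:5, my:3, how:3, for:3, mind:2, wall:2, queen:1, we:1, painter:1, soldier:1, city:1, tiny:1, read:1, close:1
Words with frequency 2: mind, wall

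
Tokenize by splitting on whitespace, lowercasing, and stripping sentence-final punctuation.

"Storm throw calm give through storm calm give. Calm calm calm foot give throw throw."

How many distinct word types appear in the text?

6

Distinct types: {calm, foot, give, storm, through, throw}
V = 6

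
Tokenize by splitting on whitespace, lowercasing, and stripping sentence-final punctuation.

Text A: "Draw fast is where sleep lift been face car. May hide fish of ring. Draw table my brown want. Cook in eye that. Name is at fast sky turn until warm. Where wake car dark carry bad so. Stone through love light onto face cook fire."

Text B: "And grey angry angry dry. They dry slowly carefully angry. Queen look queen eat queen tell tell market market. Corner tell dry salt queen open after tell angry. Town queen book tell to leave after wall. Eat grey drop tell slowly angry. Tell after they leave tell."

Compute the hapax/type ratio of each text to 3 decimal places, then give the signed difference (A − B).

A: hapax=32, V=39, ratio=0.821
B: hapax=11, V=22, ratio=0.500
Difference = 0.821 − 0.500 = 0.321

0.321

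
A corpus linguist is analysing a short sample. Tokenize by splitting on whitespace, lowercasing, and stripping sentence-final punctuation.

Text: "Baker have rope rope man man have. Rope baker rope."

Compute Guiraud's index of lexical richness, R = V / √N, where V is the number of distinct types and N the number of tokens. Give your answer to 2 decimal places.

1.26

N = 10, V = 4.
√N = 3.162278
R = 4 / 3.162278 = 1.26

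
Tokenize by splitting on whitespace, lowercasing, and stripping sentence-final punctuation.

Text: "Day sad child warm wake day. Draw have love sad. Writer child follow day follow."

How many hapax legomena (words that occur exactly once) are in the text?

Frequencies: day:3, sad:2, child:2, follow:2, warm:1, wake:1, draw:1, have:1, love:1, writer:1
Hapax (freq=1): draw, have, love, wake, warm, writer

6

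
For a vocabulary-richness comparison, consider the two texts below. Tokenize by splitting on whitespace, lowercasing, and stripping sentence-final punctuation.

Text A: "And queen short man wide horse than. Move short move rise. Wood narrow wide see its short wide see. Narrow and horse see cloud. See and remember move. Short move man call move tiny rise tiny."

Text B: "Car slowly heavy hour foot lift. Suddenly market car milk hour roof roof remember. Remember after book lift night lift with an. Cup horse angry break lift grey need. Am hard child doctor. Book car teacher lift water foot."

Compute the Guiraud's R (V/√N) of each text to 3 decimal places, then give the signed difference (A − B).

-1.651

A: V=17, N=36, R=2.833
B: V=28, N=39, R=4.484
Difference = 2.833 − 4.484 = -1.651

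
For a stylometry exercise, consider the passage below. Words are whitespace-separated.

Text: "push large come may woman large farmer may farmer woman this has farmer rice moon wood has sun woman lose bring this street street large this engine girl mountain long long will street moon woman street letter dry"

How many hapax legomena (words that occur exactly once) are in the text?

Frequencies: woman:4, street:4, large:3, farmer:3, this:3, may:2, has:2, moon:2, long:2, push:1, come:1, rice:1, wood:1, sun:1, lose:1, bring:1, engine:1, girl:1, mountain:1, will:1, … (2 more, each freq 1)
Hapax (freq=1): bring, come, dry, engine, girl, letter, lose, mountain, push, rice, sun, will, wood

13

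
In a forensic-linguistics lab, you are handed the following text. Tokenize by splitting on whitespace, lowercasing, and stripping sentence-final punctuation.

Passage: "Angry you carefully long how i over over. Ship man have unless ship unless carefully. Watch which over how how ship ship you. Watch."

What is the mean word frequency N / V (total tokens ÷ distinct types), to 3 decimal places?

1.846

N = 24 tokens, V = 13 types.
Mean frequency = N / V = 24 / 13 = 1.846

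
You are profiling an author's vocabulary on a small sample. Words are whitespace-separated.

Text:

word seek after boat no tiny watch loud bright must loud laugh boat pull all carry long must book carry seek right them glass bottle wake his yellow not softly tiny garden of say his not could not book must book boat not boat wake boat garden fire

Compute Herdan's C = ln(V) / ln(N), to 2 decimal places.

N = 48, V = 30.
ln(V) = 3.401197, ln(N) = 3.871201
C = 3.401197 / 3.871201 = 0.88

0.88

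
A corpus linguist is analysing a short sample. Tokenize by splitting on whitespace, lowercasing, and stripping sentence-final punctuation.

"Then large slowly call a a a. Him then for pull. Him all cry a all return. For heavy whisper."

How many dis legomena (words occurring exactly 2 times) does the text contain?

Frequencies: a:4, then:2, him:2, for:2, all:2, large:1, slowly:1, call:1, pull:1, cry:1, return:1, heavy:1, whisper:1
Words with frequency 2: all, for, him, then

4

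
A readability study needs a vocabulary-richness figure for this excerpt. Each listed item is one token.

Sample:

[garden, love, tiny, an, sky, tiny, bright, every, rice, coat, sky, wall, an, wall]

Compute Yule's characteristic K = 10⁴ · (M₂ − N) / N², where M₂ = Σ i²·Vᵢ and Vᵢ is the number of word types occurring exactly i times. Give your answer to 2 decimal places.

408.16

Frequencies: tiny:2, an:2, sky:2, wall:2, garden:1, love:1, bright:1, every:1, rice:1, coat:1
N = 14. Frequency spectrum: V_1=6, V_2=4
M₂ = 1²·6 + 2²·4 = 22
K = 10000 × (22 − 14) / 14² = 408.16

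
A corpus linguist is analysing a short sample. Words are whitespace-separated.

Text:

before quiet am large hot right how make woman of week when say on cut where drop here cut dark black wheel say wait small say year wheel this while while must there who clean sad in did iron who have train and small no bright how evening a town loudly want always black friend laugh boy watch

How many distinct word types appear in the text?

49

Distinct types: {a, always, am, and, before, black, boy, bright, clean, cut, dark, did, drop, evening, friend, have, here, hot, how, in, iron, large, laugh, loudly, make, must, no, of, on, quiet, right, sad, say, small, there, this, town, train, wait, want, watch, week, wheel, when, where, while, who, woman, year}
V = 49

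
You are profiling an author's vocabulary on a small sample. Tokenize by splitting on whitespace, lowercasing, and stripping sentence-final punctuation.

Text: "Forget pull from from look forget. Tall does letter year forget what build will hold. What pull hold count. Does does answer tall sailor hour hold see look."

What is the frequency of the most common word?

Frequencies: forget:3, does:3, hold:3, pull:2, from:2, look:2, tall:2, what:2, letter:1, year:1, build:1, will:1, count:1, answer:1, sailor:1, hour:1, see:1
Most common: 'forget' with frequency 3.

3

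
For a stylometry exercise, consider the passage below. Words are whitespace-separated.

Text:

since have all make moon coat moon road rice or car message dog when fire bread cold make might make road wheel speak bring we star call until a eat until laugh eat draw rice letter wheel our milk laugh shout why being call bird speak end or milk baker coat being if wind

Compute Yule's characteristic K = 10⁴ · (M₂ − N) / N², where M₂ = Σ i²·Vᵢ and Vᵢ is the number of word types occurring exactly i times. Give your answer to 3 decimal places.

109.739

Frequencies: make:3, moon:2, coat:2, road:2, rice:2, or:2, wheel:2, speak:2, call:2, until:2, eat:2, laugh:2, milk:2, being:2, since:1, have:1, all:1, car:1, message:1, dog:1, … (19 more, each freq 1)
N = 54. Frequency spectrum: V_1=25, V_2=13, V_3=1
M₂ = 1²·25 + 2²·13 + 3²·1 = 86
K = 10000 × (86 − 54) / 54² = 109.739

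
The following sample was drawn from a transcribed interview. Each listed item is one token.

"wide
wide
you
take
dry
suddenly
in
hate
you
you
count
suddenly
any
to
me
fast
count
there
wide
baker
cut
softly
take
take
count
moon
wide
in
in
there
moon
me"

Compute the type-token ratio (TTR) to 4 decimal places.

0.5313

N = 32 tokens, V = 17 types.
TTR = V / N = 17 / 32 = 0.5313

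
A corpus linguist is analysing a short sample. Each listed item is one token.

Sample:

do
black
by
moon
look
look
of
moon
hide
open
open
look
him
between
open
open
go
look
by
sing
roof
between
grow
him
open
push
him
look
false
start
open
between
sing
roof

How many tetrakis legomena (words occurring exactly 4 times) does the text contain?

0

Frequencies: open:6, look:5, him:3, between:3, by:2, moon:2, sing:2, roof:2, do:1, black:1, of:1, hide:1, go:1, grow:1, push:1, false:1, start:1
Words with frequency 4: (none)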